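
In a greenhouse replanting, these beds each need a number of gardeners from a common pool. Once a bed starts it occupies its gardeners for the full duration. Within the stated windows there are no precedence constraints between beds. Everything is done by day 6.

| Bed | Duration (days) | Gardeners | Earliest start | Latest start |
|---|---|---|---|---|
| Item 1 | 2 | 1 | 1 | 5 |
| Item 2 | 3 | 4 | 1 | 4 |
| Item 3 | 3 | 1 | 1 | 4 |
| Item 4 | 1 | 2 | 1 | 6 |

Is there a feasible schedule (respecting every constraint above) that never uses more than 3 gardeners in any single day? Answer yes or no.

Total gardener-days = 19; over 6 days the average is 19/6 > 3, so some day must exceed 3.

no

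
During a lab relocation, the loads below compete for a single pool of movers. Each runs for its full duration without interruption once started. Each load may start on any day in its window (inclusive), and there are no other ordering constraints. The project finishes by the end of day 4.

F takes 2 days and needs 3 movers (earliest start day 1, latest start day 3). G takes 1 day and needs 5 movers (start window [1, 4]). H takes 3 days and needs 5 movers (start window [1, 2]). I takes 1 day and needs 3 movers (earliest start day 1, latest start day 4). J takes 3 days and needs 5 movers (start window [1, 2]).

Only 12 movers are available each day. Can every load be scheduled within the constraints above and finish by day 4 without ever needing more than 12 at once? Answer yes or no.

no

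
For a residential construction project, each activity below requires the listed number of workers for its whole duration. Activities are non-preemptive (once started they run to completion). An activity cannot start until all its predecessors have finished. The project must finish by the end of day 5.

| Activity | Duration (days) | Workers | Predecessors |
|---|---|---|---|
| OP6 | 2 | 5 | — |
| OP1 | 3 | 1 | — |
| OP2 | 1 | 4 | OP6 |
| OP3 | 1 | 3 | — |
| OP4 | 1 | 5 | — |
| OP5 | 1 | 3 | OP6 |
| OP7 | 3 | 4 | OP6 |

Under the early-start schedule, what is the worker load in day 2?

6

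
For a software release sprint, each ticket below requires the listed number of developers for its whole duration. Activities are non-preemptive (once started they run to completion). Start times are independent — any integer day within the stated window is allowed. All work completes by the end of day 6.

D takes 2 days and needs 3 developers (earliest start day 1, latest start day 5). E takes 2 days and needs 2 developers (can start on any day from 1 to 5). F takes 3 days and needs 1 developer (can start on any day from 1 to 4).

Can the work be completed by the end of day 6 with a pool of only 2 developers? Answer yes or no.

Total developer-days = 13; over 6 days the average is 13/6 > 2, so some day must exceed 2.

no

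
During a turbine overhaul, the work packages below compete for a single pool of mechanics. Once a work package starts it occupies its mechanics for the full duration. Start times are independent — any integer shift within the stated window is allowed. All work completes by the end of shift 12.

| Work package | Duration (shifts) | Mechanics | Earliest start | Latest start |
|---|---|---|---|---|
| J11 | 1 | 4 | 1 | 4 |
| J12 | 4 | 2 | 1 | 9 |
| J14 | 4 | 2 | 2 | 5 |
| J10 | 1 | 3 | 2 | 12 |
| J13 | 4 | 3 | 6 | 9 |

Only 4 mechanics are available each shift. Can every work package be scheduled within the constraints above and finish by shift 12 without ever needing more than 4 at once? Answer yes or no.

Schedule J11@1, J12@2, J14@2, J10@6, J13@7: s1:4  s2:4  s3:4  s4:4  s5:4  s6:3  s7:3  s8:3  s9:3  s10:3  s11:0  s12:0 — peak 4 ≤ 4.

yes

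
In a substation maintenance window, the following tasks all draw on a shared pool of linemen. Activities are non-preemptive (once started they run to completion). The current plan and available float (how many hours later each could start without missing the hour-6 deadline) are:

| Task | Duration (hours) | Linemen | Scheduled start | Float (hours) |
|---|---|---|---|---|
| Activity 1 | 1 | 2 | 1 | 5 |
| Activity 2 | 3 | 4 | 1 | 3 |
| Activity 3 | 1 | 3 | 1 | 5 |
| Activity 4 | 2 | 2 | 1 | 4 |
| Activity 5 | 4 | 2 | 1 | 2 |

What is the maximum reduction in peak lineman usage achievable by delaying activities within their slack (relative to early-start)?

Early-start peak: h1:13  h2:8  h3:6  h4:2  h5:0  h6:0 ⇒ 13.
Leveled (Activity 1@1, Activity 2@1, Activity 3@4, Activity 4@5, Activity 5@2): h1:6  h2:6  h3:6  h4:5  h5:4  h6:2 ⇒ 6.
Reduction 13 − 6 = 7.

7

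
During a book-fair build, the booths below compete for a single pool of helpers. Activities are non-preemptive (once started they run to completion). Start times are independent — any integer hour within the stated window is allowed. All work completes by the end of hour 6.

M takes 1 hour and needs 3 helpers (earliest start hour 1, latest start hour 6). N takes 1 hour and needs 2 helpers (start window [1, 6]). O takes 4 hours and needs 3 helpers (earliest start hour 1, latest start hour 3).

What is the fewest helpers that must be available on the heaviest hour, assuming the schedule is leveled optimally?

Early-start (M@1, N@1, O@1) gives peak 8: h1:8  h2:3  h3:3  h4:3  h5:0  h6:0.
Shift N→2, O→3.
Schedule M@1, N@2, O@3: h1:3  h2:2  h3:3  h4:3  h5:3  h6:3 — peak 3.
Total helper-hours = 17 over 6 hours ⇒ peak ≥ ⌈17/6⌉ = 3, so 3 is optimal.

3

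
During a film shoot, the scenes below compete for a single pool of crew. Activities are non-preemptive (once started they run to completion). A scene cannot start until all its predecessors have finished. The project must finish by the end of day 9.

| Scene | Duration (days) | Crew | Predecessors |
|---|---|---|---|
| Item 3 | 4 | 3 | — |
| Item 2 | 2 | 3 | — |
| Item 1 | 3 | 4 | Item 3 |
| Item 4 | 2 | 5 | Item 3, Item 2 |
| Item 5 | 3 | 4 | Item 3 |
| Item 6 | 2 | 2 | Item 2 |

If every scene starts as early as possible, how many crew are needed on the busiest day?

13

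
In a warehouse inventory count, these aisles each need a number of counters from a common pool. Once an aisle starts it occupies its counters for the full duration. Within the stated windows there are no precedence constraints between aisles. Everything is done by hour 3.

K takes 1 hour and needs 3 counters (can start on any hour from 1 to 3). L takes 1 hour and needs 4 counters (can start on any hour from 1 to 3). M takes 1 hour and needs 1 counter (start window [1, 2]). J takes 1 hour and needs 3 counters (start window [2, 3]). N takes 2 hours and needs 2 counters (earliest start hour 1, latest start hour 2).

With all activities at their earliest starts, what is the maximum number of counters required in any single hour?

10

Early-start schedule: K@1, L@1, M@1, J@2, N@1.
Load per hour: hour 1: 10, hour 2: 5, hour 3: 0.
Peak is 10.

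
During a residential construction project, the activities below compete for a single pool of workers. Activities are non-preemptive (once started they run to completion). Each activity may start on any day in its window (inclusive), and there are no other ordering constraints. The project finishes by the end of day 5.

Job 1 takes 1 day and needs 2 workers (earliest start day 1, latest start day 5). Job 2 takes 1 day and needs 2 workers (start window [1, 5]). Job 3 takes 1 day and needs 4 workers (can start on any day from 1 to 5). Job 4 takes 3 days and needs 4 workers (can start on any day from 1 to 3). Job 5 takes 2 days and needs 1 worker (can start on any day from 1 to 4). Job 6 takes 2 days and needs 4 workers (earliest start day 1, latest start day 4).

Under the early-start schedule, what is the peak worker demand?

17

Early-start schedule: Job 1@1, Job 2@1, Job 3@1, Job 4@1, Job 5@1, Job 6@1.
Load per day: day 1: 17, day 2: 9, day 3: 4, day 4: 0, day 5: 0.
Peak is 17.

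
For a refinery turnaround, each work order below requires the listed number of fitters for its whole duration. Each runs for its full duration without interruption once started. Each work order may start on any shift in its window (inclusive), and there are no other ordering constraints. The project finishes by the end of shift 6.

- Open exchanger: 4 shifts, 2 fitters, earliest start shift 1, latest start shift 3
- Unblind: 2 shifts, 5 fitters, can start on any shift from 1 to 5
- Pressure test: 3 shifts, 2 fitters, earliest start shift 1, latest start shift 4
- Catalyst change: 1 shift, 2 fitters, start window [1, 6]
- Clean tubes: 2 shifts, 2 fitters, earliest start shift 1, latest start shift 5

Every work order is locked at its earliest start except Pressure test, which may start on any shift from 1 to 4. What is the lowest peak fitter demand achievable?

Pressure test@1: s1:13  s2:11  s3:4  s4:2  s5:0  s6:0 → peak 13
Pressure test@2: s1:11  s2:11  s3:4  s4:4  s5:0  s6:0 → peak 11
Pressure test@3: s1:11  s2:9  s3:4  s4:4  s5:2  s6:0 → peak 11
Pressure test@4: s1:11  s2:9  s3:2  s4:4  s5:2  s6:2 → peak 11
Best is Pressure test@2, peak 11.

11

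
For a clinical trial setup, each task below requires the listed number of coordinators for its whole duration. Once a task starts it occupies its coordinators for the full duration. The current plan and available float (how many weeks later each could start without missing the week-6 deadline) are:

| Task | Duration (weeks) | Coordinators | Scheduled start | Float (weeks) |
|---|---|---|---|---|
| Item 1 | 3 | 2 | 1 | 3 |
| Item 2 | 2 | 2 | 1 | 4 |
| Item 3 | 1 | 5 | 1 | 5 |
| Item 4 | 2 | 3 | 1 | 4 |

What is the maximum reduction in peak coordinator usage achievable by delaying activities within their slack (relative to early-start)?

7

Early-start peak: w1:12  w2:7  w3:2  w4:0  w5:0  w6:0 ⇒ 12.
Leveled (Item 1@1, Item 2@1, Item 3@4, Item 4@5): w1:4  w2:4  w3:2  w4:5  w5:3  w6:3 ⇒ 5.
Reduction 12 − 5 = 7.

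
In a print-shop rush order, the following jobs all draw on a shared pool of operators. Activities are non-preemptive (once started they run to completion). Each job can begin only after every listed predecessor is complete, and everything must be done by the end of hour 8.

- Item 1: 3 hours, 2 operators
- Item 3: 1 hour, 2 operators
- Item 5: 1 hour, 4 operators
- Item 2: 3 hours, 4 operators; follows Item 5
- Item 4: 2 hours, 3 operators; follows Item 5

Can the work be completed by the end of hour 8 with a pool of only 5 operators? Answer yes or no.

yes

Schedule Item 1@2, Item 3@2, Item 5@1, Item 2@5, Item 4@3: h1:4  h2:4  h3:5  h4:5  h5:4  h6:4  h7:4  h8:0 — peak 5 ≤ 5.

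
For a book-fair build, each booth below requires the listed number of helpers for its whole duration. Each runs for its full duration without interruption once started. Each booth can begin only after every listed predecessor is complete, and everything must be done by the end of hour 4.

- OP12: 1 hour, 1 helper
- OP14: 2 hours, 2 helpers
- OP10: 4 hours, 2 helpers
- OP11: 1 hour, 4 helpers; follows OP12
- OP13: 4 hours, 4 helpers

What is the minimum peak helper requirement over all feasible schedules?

10

Early-start (OP12@1, OP14@1, OP10@1, OP11@2, OP13@1) gives peak 12: h1:9  h2:12  h3:6  h4:6.
Shift OP11→3.
Schedule OP12@1, OP14@1, OP10@1, OP11@3, OP13@1: h1:9  h2:8  h3:10  h4:6 — peak 10.
No arrangement of the 18 feasible schedules does better.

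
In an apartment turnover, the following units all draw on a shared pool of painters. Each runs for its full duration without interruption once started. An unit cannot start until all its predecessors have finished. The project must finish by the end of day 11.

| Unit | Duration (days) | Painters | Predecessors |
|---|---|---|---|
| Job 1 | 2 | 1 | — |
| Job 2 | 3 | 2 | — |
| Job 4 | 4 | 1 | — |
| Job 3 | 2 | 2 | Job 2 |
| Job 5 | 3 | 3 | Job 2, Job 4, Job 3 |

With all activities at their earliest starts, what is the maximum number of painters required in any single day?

4

Early-start schedule: Job 1@1, Job 2@1, Job 4@1, Job 3@4, Job 5@6.
Load per day: day 1: 4, day 2: 4, day 3: 3, day 4: 3, day 5: 2, day 6: 3, day 7: 3, day 8: 3, day 9: 0, day 10: 0, day 11: 0.
Peak is 4.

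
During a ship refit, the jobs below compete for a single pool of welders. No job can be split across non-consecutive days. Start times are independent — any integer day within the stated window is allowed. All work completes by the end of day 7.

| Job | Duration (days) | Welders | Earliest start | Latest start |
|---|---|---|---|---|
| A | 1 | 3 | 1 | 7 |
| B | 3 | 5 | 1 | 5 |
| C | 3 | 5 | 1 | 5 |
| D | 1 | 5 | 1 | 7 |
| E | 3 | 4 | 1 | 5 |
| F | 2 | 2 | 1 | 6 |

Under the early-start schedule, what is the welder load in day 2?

16

At early start, day 2 has: B, C, E, F.
Demand: 5 + 5 + 4 + 2 = 16.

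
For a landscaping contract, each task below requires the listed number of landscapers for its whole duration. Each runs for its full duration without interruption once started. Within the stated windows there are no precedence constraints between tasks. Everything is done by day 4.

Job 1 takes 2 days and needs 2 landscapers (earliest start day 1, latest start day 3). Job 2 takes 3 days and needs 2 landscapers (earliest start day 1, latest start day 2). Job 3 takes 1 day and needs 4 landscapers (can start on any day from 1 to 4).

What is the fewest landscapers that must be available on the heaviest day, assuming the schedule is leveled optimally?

Early-start (Job 1@1, Job 2@1, Job 3@1) gives peak 8: d1:8  d2:4  d3:2  d4:0.
Shift Job 3→4.
Schedule Job 1@1, Job 2@1, Job 3@4: d1:4  d2:4  d3:2  d4:4 — peak 4.
Total landscaper-days = 14 over 4 days ⇒ peak ≥ ⌈14/4⌉ = 4, so 4 is optimal.

4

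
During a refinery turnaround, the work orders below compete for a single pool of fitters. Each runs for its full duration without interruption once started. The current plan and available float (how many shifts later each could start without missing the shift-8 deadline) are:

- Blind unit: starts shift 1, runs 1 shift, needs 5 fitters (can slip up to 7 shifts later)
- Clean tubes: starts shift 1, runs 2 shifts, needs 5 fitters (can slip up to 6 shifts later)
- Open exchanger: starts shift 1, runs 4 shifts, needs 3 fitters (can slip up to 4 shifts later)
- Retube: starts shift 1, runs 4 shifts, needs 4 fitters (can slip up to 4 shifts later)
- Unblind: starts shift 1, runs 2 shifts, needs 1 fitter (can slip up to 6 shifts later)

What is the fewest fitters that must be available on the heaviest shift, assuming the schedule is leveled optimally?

7

Early-start (Blind unit@1, Clean tubes@1, Open exchanger@1, Retube@1, Unblind@1) gives peak 18: s1:18  s2:13  s3:7  s4:7  s5:0  s6:0  s7:0  s8:0.
Shift Clean tubes→2, Open exchanger→4, Retube→4.
Schedule Blind unit@1, Clean tubes@2, Open exchanger@4, Retube@4, Unblind@1: s1:6  s2:6  s3:5  s4:7  s5:7  s6:7  s7:7  s8:0 — peak 7.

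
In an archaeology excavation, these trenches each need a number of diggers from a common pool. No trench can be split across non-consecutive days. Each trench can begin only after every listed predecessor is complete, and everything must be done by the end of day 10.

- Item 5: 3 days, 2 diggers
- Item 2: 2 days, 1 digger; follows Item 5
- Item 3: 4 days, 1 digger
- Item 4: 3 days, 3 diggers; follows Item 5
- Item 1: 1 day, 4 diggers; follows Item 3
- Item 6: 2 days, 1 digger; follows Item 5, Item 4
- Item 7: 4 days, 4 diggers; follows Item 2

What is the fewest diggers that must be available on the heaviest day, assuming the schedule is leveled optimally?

Early-start (Item 5@1, Item 2@4, Item 3@1, Item 4@4, Item 1@5, Item 6@7, Item 7@6) gives peak 8: d1:3  d2:3  d3:3  d4:5  d5:8  d6:7  d7:5  d8:5  d9:4  d10:0.
Shift Item 1→6, Item 7→7.
Schedule Item 5@1, Item 2@4, Item 3@1, Item 4@4, Item 1@6, Item 6@7, Item 7@7: d1:3  d2:3  d3:3  d4:5  d5:4  d6:7  d7:5  d8:5  d9:4  d10:4 — peak 7.

7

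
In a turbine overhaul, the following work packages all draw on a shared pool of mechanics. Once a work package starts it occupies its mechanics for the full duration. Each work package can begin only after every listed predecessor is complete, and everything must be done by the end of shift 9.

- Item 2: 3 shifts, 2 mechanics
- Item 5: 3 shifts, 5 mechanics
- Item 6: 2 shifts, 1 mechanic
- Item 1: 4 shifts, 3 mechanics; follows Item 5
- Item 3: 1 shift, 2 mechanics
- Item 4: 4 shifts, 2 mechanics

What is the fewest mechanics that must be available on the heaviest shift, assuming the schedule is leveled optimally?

7

Early-start (Item 2@1, Item 5@1, Item 6@1, Item 1@4, Item 3@1, Item 4@1) gives peak 12: s1:12  s2:10  s3:9  s4:5  s5:3  s6:3  s7:3  s8:0  s9:0.
Shift Item 6→4, Item 3→4, Item 4→5.
Schedule Item 2@1, Item 5@1, Item 6@4, Item 1@4, Item 3@4, Item 4@5: s1:7  s2:7  s3:7  s4:6  s5:6  s6:5  s7:5  s8:2  s9:0 — peak 7.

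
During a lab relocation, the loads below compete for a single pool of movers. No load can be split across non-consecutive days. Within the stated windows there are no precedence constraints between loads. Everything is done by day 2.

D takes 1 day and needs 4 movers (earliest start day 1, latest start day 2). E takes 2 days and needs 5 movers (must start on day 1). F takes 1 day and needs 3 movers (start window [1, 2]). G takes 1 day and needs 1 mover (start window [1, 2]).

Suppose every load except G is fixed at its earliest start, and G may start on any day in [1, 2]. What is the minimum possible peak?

12

G@1: d1:13  d2:5 → peak 13
G@2: d1:12  d2:6 → peak 12
Best is G@2, peak 12.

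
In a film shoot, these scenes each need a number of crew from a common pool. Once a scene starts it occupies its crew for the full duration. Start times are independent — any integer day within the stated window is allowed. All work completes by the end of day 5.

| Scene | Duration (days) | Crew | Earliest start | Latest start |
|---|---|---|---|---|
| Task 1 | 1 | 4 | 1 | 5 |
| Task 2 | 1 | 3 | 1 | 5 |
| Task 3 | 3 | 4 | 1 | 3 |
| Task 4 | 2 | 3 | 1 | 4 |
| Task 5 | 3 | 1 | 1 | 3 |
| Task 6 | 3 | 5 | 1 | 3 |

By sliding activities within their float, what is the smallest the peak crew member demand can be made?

Early-start (Task 1@1, Task 2@1, Task 3@1, Task 4@1, Task 5@1, Task 6@1) gives peak 20: d1:20  d2:13  d3:10  d4:0  d5:0.
Shift Task 3→2, Task 5→2, Task 6→3.
Schedule Task 1@1, Task 2@1, Task 3@2, Task 4@1, Task 5@2, Task 6@3: d1:10  d2:8  d3:10  d4:10  d5:5 — peak 10.

10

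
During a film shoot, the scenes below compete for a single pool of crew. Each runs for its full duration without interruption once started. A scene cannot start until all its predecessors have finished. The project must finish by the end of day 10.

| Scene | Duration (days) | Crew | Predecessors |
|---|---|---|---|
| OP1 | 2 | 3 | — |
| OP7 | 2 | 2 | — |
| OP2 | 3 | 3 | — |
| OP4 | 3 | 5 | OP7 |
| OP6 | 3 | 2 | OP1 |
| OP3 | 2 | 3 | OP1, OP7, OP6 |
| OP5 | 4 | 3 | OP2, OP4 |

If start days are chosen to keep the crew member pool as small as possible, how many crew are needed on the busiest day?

Early-start (OP1@1, OP7@1, OP2@1, OP4@3, OP6@3, OP3@6, OP5@6) gives peak 10: d1:8  d2:8  d3:10  d4:7  d5:7  d6:6  d7:6  d8:3  d9:3  d10:0.
Shift OP6→4, OP3→7.
Schedule OP1@1, OP7@1, OP2@1, OP4@3, OP6@4, OP3@7, OP5@6: d1:8  d2:8  d3:8  d4:7  d5:7  d6:5  d7:6  d8:6  d9:3  d10:0 — peak 8.

8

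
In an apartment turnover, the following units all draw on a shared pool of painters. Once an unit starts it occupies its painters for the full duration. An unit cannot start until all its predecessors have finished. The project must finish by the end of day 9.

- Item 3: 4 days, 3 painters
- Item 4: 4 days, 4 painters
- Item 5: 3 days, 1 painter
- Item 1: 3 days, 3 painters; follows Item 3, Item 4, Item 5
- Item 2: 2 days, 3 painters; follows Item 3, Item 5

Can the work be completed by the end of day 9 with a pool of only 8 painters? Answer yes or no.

yes

Schedule Item 3@1, Item 4@1, Item 5@1, Item 1@5, Item 2@5: d1:8  d2:8  d3:8  d4:7  d5:6  d6:6  d7:3  d8:0  d9:0 — peak 8 ≤ 8.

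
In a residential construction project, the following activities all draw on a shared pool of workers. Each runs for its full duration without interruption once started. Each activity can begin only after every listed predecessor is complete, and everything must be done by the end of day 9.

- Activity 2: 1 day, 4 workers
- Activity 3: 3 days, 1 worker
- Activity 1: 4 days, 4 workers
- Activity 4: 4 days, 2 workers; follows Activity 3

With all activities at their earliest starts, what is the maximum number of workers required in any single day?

9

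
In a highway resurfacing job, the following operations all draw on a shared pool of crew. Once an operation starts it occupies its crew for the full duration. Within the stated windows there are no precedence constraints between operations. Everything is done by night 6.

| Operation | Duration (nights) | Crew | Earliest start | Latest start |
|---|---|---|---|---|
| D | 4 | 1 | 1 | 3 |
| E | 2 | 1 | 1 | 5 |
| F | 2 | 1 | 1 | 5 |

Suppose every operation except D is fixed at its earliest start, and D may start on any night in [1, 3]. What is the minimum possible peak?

D@1: n1:3  n2:3  n3:1  n4:1  n5:0  n6:0 → peak 3
D@2: n1:2  n2:3  n3:1  n4:1  n5:1  n6:0 → peak 3
D@3: n1:2  n2:2  n3:1  n4:1  n5:1  n6:1 → peak 2
Best is D@3, peak 2.

2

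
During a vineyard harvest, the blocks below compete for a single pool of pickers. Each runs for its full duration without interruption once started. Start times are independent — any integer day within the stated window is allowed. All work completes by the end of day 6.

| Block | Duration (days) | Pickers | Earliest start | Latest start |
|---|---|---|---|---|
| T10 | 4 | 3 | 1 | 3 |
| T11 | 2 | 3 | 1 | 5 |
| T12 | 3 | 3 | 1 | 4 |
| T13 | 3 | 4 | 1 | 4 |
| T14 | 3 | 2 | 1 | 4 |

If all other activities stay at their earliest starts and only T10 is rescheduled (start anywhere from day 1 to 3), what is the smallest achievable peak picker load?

T10@1: d1:15  d2:15  d3:12  d4:3  d5:0  d6:0 → peak 15
T10@2: d1:12  d2:15  d3:12  d4:3  d5:3  d6:0 → peak 15
T10@3: d1:12  d2:12  d3:12  d4:3  d5:3  d6:3 → peak 12
Best is T10@3, peak 12.

12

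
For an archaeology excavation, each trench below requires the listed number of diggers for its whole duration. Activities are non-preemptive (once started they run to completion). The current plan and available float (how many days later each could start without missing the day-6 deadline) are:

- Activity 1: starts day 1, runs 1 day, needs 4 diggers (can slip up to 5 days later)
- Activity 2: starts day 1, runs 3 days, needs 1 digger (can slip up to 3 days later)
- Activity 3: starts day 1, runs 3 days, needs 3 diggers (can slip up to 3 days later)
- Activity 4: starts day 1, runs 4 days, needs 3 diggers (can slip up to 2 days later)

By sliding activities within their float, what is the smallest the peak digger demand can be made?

6

Early-start (Activity 1@1, Activity 2@1, Activity 3@1, Activity 4@1) gives peak 11: d1:11  d2:7  d3:7  d4:3  d5:0  d6:0.
Shift Activity 3→4, Activity 4→2.
Schedule Activity 1@1, Activity 2@1, Activity 3@4, Activity 4@2: d1:5  d2:4  d3:4  d4:6  d5:6  d6:3 — peak 6.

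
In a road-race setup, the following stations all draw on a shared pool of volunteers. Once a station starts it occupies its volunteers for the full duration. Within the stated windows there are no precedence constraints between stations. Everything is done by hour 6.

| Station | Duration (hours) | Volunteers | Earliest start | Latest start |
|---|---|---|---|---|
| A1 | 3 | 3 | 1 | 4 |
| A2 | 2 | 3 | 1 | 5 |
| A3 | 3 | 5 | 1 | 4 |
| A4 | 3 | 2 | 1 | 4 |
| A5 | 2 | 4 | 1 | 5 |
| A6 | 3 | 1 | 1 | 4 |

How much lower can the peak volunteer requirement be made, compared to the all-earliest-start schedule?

9

Early-start peak: h1:18  h2:18  h3:11  h4:0  h5:0  h6:0 ⇒ 18.
Leveled (A1@1, A2@1, A3@4, A4@1, A5@4, A6@1): h1:9  h2:9  h3:6  h4:9  h5:9  h6:5 ⇒ 9.
Reduction 18 − 9 = 9.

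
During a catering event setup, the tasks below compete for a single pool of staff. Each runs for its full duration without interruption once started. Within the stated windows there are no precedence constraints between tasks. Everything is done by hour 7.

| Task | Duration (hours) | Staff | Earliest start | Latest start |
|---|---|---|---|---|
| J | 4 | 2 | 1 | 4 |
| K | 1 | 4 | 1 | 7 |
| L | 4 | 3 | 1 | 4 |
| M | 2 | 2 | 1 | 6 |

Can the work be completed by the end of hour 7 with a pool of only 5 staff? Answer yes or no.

yes

Schedule J@1, K@5, L@1, M@6: h1:5  h2:5  h3:5  h4:5  h5:4  h6:2  h7:2 — peak 5 ≤ 5.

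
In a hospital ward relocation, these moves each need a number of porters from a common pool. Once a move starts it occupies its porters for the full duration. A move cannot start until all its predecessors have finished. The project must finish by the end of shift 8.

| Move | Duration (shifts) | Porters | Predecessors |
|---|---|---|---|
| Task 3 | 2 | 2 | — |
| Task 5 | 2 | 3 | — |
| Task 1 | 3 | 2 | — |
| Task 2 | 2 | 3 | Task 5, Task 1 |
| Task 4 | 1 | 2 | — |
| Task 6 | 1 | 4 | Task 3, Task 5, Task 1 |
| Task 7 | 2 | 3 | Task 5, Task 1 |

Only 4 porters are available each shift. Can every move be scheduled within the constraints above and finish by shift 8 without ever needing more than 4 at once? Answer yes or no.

Total porter-shifts = 34; over 8 shifts the average is 34/8 > 4, so some shift must exceed 4.

no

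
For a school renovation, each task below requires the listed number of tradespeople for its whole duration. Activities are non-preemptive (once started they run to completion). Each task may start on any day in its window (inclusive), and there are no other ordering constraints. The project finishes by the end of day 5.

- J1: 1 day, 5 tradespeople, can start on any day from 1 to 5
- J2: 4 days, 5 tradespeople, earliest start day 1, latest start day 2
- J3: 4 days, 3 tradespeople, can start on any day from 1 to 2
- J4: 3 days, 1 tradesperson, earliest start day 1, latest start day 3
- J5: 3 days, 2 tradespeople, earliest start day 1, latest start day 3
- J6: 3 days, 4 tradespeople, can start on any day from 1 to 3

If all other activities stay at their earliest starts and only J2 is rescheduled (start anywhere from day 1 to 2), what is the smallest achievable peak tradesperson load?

15

J2@1: d1:20  d2:15  d3:15  d4:8  d5:0 → peak 20
J2@2: d1:15  d2:15  d3:15  d4:8  d5:5 → peak 15
Best is J2@2, peak 15.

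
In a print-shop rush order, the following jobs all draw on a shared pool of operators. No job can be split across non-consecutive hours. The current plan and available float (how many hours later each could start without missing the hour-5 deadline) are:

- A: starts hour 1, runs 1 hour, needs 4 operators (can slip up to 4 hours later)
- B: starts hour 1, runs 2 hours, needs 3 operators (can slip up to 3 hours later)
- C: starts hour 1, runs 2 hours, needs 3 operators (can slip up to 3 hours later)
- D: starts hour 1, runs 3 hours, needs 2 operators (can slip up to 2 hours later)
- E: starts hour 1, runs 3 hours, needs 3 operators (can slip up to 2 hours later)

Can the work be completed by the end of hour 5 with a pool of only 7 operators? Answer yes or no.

The minimum achievable peak is 8; 7 < 8, so no feasible schedule stays within the cap.

no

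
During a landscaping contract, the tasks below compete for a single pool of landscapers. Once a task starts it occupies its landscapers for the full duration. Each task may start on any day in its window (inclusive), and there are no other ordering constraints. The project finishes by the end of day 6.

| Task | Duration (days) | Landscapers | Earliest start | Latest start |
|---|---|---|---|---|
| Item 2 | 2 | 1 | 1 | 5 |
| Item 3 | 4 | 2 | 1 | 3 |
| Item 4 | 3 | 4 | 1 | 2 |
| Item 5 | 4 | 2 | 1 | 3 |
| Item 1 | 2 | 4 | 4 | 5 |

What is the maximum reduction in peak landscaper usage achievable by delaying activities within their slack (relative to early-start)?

Early-start peak: d1:9  d2:9  d3:8  d4:8  d5:4  d6:0 ⇒ 9.
Leveled (Item 2@1, Item 3@1, Item 4@1, Item 5@3, Item 1@4): d1:7  d2:7  d3:8  d4:8  d5:6  d6:2 ⇒ 8.
Reduction 9 − 8 = 1.

1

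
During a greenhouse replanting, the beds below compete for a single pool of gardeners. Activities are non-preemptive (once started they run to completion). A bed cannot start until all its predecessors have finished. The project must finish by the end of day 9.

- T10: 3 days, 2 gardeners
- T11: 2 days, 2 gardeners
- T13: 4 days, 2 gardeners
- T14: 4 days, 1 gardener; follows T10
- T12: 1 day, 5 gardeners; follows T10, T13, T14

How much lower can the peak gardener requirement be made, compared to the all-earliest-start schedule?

Early-start peak: d1:6  d2:6  d3:4  d4:3  d5:1  d6:1  d7:1  d8:5  d9:0 ⇒ 6.
Leveled (T10@1, T11@1, T13@3, T14@4, T12@8): d1:4  d2:4  d3:4  d4:3  d5:3  d6:3  d7:1  d8:5  d9:0 ⇒ 5.
Reduction 6 − 5 = 1.

1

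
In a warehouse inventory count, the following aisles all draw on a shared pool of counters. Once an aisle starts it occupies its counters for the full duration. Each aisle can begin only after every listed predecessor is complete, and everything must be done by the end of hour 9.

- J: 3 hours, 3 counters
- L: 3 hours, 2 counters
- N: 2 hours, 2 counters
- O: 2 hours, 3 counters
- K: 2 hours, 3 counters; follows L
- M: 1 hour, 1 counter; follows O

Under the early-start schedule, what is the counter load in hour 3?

6

At early start, hour 3 has: J, L, M.
Demand: 3 + 2 + 1 = 6.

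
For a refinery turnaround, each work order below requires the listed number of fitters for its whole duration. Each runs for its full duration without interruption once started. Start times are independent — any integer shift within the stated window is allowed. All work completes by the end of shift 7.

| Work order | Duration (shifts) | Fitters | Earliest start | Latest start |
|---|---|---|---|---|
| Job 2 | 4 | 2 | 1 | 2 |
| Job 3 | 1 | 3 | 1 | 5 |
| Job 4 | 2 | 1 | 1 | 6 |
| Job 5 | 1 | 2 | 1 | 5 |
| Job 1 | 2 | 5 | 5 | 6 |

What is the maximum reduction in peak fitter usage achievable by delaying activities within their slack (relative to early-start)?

Early-start peak: s1:8  s2:3  s3:2  s4:2  s5:5  s6:5  s7:0 ⇒ 8.
Leveled (Job 2@1, Job 3@1, Job 4@2, Job 5@2, Job 1@5): s1:5  s2:5  s3:3  s4:2  s5:5  s6:5  s7:0 ⇒ 5.
Reduction 8 − 5 = 3.

3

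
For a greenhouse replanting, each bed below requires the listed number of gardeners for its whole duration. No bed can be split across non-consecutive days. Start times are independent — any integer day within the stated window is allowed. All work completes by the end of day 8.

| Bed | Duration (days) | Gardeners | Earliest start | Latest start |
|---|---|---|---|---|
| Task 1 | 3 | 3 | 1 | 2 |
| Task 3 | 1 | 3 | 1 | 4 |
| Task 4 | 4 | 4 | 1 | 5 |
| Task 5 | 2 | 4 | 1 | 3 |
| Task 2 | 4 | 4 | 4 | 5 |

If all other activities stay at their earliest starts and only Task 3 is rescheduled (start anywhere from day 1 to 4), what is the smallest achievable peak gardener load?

Task 3@1: d1:14  d2:11  d3:7  d4:8  d5:4  d6:4  d7:4  d8:0 → peak 14
Task 3@2: d1:11  d2:14  d3:7  d4:8  d5:4  d6:4  d7:4  d8:0 → peak 14
Task 3@3: d1:11  d2:11  d3:10  d4:8  d5:4  d6:4  d7:4  d8:0 → peak 11
Task 3@4: d1:11  d2:11  d3:7  d4:11  d5:4  d6:4  d7:4  d8:0 → peak 11
Best is Task 3@3, peak 11.

11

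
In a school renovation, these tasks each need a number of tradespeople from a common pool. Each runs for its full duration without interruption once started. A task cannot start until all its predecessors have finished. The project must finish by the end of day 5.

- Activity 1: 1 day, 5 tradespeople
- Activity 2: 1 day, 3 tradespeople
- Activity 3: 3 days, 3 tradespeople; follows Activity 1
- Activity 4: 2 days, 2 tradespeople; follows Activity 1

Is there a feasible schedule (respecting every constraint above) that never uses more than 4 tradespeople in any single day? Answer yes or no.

Total tradesperson-days = 21; over 5 days the average is 21/5 > 4, so some day must exceed 4.

no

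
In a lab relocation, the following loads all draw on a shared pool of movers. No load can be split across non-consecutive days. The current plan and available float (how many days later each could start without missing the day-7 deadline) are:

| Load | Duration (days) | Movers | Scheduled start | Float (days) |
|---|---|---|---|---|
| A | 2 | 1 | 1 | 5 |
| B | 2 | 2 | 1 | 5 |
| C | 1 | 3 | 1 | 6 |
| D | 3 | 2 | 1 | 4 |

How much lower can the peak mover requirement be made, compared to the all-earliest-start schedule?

5

Early-start peak: d1:8  d2:5  d3:2  d4:0  d5:0  d6:0  d7:0 ⇒ 8.
Leveled (A@1, B@1, C@3, D@4): d1:3  d2:3  d3:3  d4:2  d5:2  d6:2  d7:0 ⇒ 3.
Reduction 8 − 3 = 5.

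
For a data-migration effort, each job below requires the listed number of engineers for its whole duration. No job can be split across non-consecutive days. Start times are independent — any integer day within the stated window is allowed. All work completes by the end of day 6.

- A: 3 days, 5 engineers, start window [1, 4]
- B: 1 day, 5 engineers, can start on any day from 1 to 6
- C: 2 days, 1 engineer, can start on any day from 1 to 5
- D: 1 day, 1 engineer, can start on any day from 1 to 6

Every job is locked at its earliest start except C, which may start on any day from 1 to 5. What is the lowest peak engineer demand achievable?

11

C@1: d1:12  d2:6  d3:5  d4:0  d5:0  d6:0 → peak 12
C@2: d1:11  d2:6  d3:6  d4:0  d5:0  d6:0 → peak 11
C@3: d1:11  d2:5  d3:6  d4:1  d5:0  d6:0 → peak 11
C@4: d1:11  d2:5  d3:5  d4:1  d5:1  d6:0 → peak 11
C@5: d1:11  d2:5  d3:5  d4:0  d5:1  d6:1 → peak 11
Best is C@2, peak 11.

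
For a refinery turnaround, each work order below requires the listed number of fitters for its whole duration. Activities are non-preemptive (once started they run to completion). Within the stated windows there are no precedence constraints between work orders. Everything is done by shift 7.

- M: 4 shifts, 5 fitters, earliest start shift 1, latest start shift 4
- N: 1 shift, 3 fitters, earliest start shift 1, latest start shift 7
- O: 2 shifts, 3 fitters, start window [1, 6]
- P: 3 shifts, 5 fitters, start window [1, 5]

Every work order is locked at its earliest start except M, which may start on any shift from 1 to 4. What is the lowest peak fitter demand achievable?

M@1: s1:16  s2:13  s3:10  s4:5  s5:0  s6:0  s7:0 → peak 16
M@2: s1:11  s2:13  s3:10  s4:5  s5:5  s6:0  s7:0 → peak 13
M@3: s1:11  s2:8  s3:10  s4:5  s5:5  s6:5  s7:0 → peak 11
M@4: s1:11  s2:8  s3:5  s4:5  s5:5  s6:5  s7:5 → peak 11
Best is M@3, peak 11.

11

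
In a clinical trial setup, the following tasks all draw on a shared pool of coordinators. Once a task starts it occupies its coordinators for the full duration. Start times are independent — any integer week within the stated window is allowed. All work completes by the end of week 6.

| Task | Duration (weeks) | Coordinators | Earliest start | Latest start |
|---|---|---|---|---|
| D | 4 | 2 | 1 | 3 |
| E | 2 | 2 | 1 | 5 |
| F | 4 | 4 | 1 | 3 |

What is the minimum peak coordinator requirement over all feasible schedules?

6

Early-start (D@1, E@1, F@1) gives peak 8: w1:8  w2:8  w3:6  w4:6  w5:0  w6:0.
Shift F→3.
Schedule D@1, E@1, F@3: w1:4  w2:4  w3:6  w4:6  w5:4  w6:4 — peak 6.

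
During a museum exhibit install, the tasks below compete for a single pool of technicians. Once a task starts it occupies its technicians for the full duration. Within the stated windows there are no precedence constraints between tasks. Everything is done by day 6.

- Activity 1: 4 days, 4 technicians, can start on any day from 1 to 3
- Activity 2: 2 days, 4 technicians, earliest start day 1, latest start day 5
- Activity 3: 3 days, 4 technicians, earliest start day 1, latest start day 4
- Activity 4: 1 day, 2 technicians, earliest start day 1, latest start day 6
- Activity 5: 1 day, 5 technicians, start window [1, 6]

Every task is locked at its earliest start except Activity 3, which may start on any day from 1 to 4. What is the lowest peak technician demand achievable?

15

Activity 3@1: d1:19  d2:12  d3:8  d4:4  d5:0  d6:0 → peak 19
Activity 3@2: d1:15  d2:12  d3:8  d4:8  d5:0  d6:0 → peak 15
Activity 3@3: d1:15  d2:8  d3:8  d4:8  d5:4  d6:0 → peak 15
Activity 3@4: d1:15  d2:8  d3:4  d4:8  d5:4  d6:4 → peak 15
Best is Activity 3@2, peak 15.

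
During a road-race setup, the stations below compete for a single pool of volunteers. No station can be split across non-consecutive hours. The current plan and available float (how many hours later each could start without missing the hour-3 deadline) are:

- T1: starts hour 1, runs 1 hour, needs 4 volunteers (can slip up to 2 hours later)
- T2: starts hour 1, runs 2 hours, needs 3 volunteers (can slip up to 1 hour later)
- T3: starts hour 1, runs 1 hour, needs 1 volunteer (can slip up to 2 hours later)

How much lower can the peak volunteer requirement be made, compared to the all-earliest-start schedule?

4

Early-start peak: h1:8  h2:3  h3:0 ⇒ 8.
Leveled (T1@1, T2@2, T3@2): h1:4  h2:4  h3:3 ⇒ 4.
Reduction 8 − 4 = 4.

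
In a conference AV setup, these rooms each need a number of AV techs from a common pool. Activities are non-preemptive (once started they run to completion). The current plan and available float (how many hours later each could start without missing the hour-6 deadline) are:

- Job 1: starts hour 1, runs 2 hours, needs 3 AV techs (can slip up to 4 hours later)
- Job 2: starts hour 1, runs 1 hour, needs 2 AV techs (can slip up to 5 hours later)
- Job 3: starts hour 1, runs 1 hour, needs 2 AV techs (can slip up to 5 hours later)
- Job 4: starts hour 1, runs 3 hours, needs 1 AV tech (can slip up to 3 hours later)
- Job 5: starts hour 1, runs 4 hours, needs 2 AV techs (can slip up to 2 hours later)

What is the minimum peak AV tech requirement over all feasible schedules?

4

Early-start (Job 1@1, Job 2@1, Job 3@1, Job 4@1, Job 5@1) gives peak 10: h1:10  h2:6  h3:3  h4:2  h5:0  h6:0.
Shift Job 2→4, Job 3→5, Job 5→3.
Schedule Job 1@1, Job 2@4, Job 3@5, Job 4@1, Job 5@3: h1:4  h2:4  h3:3  h4:4  h5:4  h6:2 — peak 4.
Total AV tech-hours = 21 over 6 hours ⇒ peak ≥ ⌈21/6⌉ = 4, so 4 is optimal.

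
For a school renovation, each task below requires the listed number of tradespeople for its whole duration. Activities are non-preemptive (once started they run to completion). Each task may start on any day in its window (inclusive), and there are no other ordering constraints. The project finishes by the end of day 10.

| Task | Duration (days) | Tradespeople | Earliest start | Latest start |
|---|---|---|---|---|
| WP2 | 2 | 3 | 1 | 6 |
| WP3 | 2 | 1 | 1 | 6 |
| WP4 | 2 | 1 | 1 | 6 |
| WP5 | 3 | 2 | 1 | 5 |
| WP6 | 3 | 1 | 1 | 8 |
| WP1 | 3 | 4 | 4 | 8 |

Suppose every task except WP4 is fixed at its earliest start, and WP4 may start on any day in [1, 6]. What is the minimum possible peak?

7

WP4@1: d1:8  d2:8  d3:3  d4:4  d5:4  d6:4  d7:0  d8:0  d9:0  d10:0 → peak 8
WP4@2: d1:7  d2:8  d3:4  d4:4  d5:4  d6:4  d7:0  d8:0  d9:0  d10:0 → peak 8
WP4@3: d1:7  d2:7  d3:4  d4:5  d5:4  d6:4  d7:0  d8:0  d9:0  d10:0 → peak 7
WP4@4: d1:7  d2:7  d3:3  d4:5  d5:5  d6:4  d7:0  d8:0  d9:0  d10:0 → peak 7
WP4@5: d1:7  d2:7  d3:3  d4:4  d5:5  d6:5  d7:0  d8:0  d9:0  d10:0 → peak 7
WP4@6: d1:7  d2:7  d3:3  d4:4  d5:4  d6:5  d7:1  d8:0  d9:0  d10:0 → peak 7
Best is WP4@3, peak 7.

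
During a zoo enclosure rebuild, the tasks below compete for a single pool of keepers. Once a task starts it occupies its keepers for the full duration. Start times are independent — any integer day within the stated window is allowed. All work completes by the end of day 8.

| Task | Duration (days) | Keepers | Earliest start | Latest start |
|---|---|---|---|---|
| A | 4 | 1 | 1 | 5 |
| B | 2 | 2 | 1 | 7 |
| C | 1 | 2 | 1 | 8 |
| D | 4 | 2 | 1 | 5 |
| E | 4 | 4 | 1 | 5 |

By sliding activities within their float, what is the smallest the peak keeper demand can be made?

5

Early-start (A@1, B@1, C@1, D@1, E@1) gives peak 11: d1:11  d2:9  d3:7  d4:7  d5:0  d6:0  d7:0  d8:0.
Shift C→3, E→5.
Schedule A@1, B@1, C@3, D@1, E@5: d1:5  d2:5  d3:5  d4:3  d5:4  d6:4  d7:4  d8:4 — peak 5.
Total keeper-days = 34 over 8 days ⇒ peak ≥ ⌈34/8⌉ = 5, so 5 is optimal.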